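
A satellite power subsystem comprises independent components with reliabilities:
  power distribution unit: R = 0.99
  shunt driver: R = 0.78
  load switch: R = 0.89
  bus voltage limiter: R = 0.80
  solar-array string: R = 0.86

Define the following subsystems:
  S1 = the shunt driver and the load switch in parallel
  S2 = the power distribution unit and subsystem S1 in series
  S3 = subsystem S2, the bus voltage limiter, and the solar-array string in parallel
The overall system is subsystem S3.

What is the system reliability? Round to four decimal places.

0.9990

Parallel (shunt driver and load switch): 1 − (1 − 0.780000)(1 − 0.890000) = 0.975800
Series (power distribution unit and [0.975800]): 0.990000 × 0.975800 = 0.966042
Parallel ([0.966042], bus voltage limiter, and solar-array string): 1 − (1 − 0.966042)(1 − 0.800000)(1 − 0.860000) = 0.9990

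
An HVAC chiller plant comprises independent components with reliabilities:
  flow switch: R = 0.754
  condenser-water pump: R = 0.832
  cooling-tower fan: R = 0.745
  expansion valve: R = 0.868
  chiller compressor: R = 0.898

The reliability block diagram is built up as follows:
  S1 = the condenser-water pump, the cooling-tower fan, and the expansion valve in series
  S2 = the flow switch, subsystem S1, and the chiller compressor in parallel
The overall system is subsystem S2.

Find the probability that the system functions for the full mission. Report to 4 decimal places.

Series (condenser-water pump, cooling-tower fan, and expansion valve): 0.832000 × 0.745000 × 0.868000 = 0.538021
Parallel (flow switch, [0.538021], and chiller compressor): 1 − (1 − 0.754000)(1 − 0.538021)(1 − 0.898000) = 0.9884

0.9884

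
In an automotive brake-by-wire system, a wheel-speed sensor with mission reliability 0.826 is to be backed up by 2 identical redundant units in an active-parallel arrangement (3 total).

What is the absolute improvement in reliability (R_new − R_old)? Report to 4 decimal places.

0.1687

R_before = 0.826
R_after = 1 − (1 − 0.826)^3 = 0.9947
ΔR = 0.9947 − 0.826 = 0.1687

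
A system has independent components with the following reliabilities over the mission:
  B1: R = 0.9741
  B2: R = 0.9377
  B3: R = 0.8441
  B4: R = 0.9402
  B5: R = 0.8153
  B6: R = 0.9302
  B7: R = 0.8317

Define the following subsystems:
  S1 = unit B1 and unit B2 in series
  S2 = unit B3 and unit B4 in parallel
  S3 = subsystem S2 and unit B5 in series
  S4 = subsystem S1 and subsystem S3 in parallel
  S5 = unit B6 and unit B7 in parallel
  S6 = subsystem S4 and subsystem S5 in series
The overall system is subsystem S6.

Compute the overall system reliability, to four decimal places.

Series (B1 and B2): 0.974100 × 0.937700 = 0.913414
Parallel (B3 and B4): 1 − (1 − 0.844100)(1 − 0.940200) = 0.990677
Series ([0.990677] and B5): 0.990677 × 0.815300 = 0.807699
Parallel ([0.913414] and [0.807699]): 1 − (1 − 0.913414)(1 − 0.807699) = 0.983349
Parallel (B6 and B7): 1 − (1 − 0.930200)(1 − 0.831700) = 0.988253
Series ([0.983349] and [0.988253]): 0.983349 × 0.988253 = 0.9718

0.9718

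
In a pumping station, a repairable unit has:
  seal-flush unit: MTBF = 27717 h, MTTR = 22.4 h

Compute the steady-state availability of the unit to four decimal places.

0.9992

A(seal-flush unit) = MTBF/(MTBF+MTTR) = 27717/(27717+22.4) = 0.9992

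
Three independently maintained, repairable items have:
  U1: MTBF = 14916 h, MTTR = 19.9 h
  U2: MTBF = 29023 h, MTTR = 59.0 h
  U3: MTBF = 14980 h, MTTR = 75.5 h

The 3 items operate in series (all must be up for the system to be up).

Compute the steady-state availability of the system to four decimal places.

0.9916

A(U1) = MTBF/(MTBF+MTTR) = 14916/(14916+19.9) = 0.998668
A(U2) = MTBF/(MTBF+MTTR) = 29023/(29023+59.0) = 0.997971
A(U3) = MTBF/(MTBF+MTTR) = 14980/(14980+75.5) = 0.994985
Series availability: 0.998668 × 0.997971 × 0.994985 = 0.9916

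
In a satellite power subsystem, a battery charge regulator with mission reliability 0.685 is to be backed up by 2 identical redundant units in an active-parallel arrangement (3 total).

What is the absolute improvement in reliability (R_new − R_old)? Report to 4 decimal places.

R_before = 0.685
R_after = 1 − (1 − 0.685)^3 = 0.9687
ΔR = 0.9687 − 0.685 = 0.2837

0.2837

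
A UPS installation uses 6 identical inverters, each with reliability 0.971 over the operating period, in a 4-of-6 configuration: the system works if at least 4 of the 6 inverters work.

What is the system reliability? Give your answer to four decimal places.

R = Σ_{i=4}^{6} C(6,i) p^i (1−p)^{6−i} with p = 0.971
C(6,4)·0.971^4·0.029^2 = 0.011214
C(6,5)·0.971^5·0.029^1 = 0.150192
C(6,6)·0.971^6·0.029^0 = 0.838138
Sum = 0.9995

0.9995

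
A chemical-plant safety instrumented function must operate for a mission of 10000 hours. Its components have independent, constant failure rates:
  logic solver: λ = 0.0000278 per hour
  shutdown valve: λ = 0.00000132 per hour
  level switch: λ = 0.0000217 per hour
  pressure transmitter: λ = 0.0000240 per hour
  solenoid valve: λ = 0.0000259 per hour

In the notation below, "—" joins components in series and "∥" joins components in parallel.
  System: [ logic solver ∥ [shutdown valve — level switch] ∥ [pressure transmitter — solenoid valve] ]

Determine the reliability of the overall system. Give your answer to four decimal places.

0.9804

R(logic solver) = exp(−0.0000278 × 10000) = 0.757297
R(shutdown valve) = exp(−0.00000132 × 10000) = 0.986887
R(level switch) = exp(−0.0000217 × 10000) = 0.804930
R(pressure transmitter) = exp(−0.0000240 × 10000) = 0.786628
R(solenoid valve) = exp(−0.0000259 × 10000) = 0.771823
Series (shutdown valve and level switch): 0.986887 × 0.804930 = 0.794375
Series (pressure transmitter and solenoid valve): 0.786628 × 0.771823 = 0.607138
Parallel (logic solver, [0.794375], and [0.607138]): 1 − (1 − 0.757297)(1 − 0.794375)(1 − 0.607138) = 0.9804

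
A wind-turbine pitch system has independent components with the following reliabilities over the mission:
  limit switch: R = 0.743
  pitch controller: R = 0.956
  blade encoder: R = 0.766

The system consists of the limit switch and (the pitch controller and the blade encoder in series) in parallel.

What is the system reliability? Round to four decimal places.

Series (pitch controller and blade encoder): 0.956000 × 0.766000 = 0.732296
Parallel (limit switch and [0.732296]): 1 − (1 − 0.743000)(1 − 0.732296) = 0.9312

0.9312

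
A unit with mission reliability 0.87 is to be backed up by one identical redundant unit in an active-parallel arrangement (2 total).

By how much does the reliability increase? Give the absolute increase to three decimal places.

0.113

R_before = 0.87
R_after = 1 − (1 − 0.87)^2 = 0.983
ΔR = 0.983 − 0.87 = 0.113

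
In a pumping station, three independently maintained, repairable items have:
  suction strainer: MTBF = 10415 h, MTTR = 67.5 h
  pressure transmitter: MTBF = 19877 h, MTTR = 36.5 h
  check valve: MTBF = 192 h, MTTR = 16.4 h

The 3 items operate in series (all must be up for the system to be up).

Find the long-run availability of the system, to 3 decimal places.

A(suction strainer) = MTBF/(MTBF+MTTR) = 10415/(10415+67.5) = 0.993561
A(pressure transmitter) = MTBF/(MTBF+MTTR) = 19877/(19877+36.5) = 0.998167
A(check valve) = MTBF/(MTBF+MTTR) = 192/(192+16.4) = 0.921305
Series availability: 0.993561 × 0.998167 × 0.921305 = 0.914

0.914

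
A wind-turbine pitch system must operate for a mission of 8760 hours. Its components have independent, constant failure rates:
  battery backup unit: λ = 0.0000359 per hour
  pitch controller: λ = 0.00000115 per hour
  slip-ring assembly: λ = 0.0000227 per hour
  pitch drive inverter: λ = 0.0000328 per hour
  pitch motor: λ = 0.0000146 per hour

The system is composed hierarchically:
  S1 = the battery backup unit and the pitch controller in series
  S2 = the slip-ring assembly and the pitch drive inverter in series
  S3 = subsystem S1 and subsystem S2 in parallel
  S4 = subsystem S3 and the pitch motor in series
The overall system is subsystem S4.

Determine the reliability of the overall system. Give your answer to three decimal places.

R(battery backup unit) = exp(−0.0000359 × 8760) = 0.73017
R(pitch controller) = exp(−0.00000115 × 8760) = 0.98998
R(slip-ring assembly) = exp(−0.0000227 × 8760) = 0.81967
R(pitch drive inverter) = exp(−0.0000328 × 8760) = 0.75027
R(pitch motor) = exp(−0.0000146 × 8760) = 0.87994
Series (battery backup unit and pitch controller): 0.73017 × 0.98998 = 0.72285
Series (slip-ring assembly and pitch drive inverter): 0.81967 × 0.75027 = 0.61497
Parallel ([0.72285] and [0.61497]): 1 − (1 − 0.72285)(1 − 0.61497) = 0.89329
Series ([0.89329] and pitch motor): 0.89329 × 0.87994 = 0.786

0.786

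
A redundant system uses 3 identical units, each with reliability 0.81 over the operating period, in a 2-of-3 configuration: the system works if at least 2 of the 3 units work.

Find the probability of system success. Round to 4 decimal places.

R = Σ_{i=2}^{3} C(3,i) p^i (1−p)^{3−i} with p = 0.81
C(3,2)·0.81^2·0.19^1 = 0.373977
C(3,3)·0.81^3·0.19^0 = 0.531441
Sum = 0.9054

0.9054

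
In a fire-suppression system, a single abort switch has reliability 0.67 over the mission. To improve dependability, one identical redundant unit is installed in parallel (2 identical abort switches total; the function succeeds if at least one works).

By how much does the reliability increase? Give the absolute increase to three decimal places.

0.221

R_before = 0.67
R_after = 1 − (1 − 0.67)^2 = 0.891
ΔR = 0.891 − 0.67 = 0.221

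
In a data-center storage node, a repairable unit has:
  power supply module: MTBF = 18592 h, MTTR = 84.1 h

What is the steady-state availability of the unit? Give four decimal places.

A(power supply module) = MTBF/(MTBF+MTTR) = 18592/(18592+84.1) = 0.9955

0.9955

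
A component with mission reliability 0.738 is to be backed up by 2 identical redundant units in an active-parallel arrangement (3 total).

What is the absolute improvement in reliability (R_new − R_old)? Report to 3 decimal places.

R_before = 0.738
R_after = 1 − (1 − 0.738)^3 = 0.982
ΔR = 0.982 − 0.738 = 0.244

0.244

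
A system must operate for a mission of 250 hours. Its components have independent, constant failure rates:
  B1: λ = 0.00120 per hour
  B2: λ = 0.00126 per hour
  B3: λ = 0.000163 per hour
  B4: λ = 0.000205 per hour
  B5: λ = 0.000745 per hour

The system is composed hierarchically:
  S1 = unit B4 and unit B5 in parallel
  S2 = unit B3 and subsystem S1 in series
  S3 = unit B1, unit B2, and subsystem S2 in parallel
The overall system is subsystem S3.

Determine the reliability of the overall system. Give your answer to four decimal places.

0.9966

R(B1) = exp(−0.00120 × 250) = 0.740818
R(B2) = exp(−0.00126 × 250) = 0.729789
R(B3) = exp(−0.000163 × 250) = 0.960069
R(B4) = exp(−0.000205 × 250) = 0.950041
R(B5) = exp(−0.000745 × 250) = 0.830066
Parallel (B4 and B5): 1 − (1 − 0.950041)(1 − 0.830066) = 0.991510
Series (B3 and [0.991510]): 0.960069 × 0.991510 = 0.951918
Parallel (B1, B2, and [0.951918]): 1 − (1 − 0.740818)(1 − 0.729789)(1 − 0.951918) = 0.9966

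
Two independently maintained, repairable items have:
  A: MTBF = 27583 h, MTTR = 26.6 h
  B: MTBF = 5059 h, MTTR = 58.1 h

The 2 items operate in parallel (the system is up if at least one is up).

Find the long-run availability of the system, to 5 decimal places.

0.99999

A(A) = MTBF/(MTBF+MTTR) = 27583/(27583+26.6) = 0.999037
A(B) = MTBF/(MTBF+MTTR) = 5059/(5059+58.1) = 0.988646
Parallel availability: 1 − (1 − 0.999037)(1 − 0.988646) = 0.99999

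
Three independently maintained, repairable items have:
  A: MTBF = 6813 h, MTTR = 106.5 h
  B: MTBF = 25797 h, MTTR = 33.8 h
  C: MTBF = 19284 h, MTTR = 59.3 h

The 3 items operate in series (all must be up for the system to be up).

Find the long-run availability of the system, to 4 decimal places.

A(A) = MTBF/(MTBF+MTTR) = 6813/(6813+106.5) = 0.984609
A(B) = MTBF/(MTBF+MTTR) = 25797/(25797+33.8) = 0.998691
A(C) = MTBF/(MTBF+MTTR) = 19284/(19284+59.3) = 0.996934
Series availability: 0.984609 × 0.998691 × 0.996934 = 0.9803

0.9803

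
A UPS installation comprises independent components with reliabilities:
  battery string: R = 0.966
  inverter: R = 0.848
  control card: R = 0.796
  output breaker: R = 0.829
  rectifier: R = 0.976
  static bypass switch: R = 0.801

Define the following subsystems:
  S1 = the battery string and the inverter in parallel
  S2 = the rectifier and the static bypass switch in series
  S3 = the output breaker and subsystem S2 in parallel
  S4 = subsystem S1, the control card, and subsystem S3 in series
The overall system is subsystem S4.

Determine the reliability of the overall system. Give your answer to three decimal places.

Parallel (battery string and inverter): 1 − (1 − 0.96600)(1 − 0.84800) = 0.99483
Series (rectifier and static bypass switch): 0.97600 × 0.80100 = 0.78178
Parallel (output breaker and [0.78178]): 1 − (1 − 0.82900)(1 − 0.78178) = 0.96268
Series ([0.99483], control card, and [0.96268]): 0.99483 × 0.79600 × 0.96268 = 0.762

0.762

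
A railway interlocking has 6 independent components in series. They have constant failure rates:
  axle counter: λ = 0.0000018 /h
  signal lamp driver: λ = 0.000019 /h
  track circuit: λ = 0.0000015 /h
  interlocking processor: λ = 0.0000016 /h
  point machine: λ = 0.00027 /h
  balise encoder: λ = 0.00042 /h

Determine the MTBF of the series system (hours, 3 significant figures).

1400

Series of exponential components: λ_sys = Σ λ_i
λ_sys = 0.0000018 + 0.000019 + 0.0000015 + 0.0000016 + 0.00027 + 0.00042 = 7.1390e-04 /h
MTBF = 1 / λ_sys = 1400 h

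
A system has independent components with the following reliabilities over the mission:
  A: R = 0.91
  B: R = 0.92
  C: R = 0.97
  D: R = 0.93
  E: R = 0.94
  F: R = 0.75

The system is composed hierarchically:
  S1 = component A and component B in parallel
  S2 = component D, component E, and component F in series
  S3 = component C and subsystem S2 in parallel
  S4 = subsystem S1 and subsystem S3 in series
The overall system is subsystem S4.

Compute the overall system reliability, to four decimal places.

0.9825

Parallel (A and B): 1 − (1 − 0.910000)(1 − 0.920000) = 0.992800
Series (D, E, and F): 0.930000 × 0.940000 × 0.750000 = 0.655650
Parallel (C and [0.655650]): 1 − (1 − 0.970000)(1 − 0.655650) = 0.989670
Series ([0.992800] and [0.989670]): 0.992800 × 0.989670 = 0.9825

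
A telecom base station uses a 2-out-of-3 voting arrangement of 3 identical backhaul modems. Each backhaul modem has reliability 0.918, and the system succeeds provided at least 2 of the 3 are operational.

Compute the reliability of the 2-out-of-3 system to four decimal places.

0.9809

R = Σ_{i=2}^{3} C(3,i) p^i (1−p)^{3−i} with p = 0.918
C(3,2)·0.918^2·0.082^1 = 0.207310
C(3,3)·0.918^3·0.082^0 = 0.773621
Sum = 0.9809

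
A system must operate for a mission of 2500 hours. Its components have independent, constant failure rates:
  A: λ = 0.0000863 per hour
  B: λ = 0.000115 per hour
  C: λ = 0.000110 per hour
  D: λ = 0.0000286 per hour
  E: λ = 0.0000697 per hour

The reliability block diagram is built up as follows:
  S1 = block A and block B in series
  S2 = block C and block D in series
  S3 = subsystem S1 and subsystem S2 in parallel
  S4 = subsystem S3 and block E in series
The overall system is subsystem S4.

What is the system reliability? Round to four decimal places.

0.7428

R(A) = exp(−0.0000863 × 2500) = 0.805937
R(B) = exp(−0.000115 × 2500) = 0.750137
R(C) = exp(−0.000110 × 2500) = 0.759572
R(D) = exp(−0.0000286 × 2500) = 0.930996
R(E) = exp(−0.0000697 × 2500) = 0.840087
Series (A and B): 0.805937 × 0.750137 = 0.604563
Series (C and D): 0.759572 × 0.930996 = 0.707158
Parallel ([0.604563] and [0.707158]): 1 − (1 − 0.604563)(1 − 0.707158) = 0.884199
Series ([0.884199] and E): 0.884199 × 0.840087 = 0.7428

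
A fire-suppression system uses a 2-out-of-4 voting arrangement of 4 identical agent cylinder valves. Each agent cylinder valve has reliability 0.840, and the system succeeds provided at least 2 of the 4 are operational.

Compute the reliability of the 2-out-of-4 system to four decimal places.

0.9856

R = Σ_{i=2}^{4} C(4,i) p^i (1−p)^{4−i} with p = 0.840
C(4,2)·0.840^2·0.160^2 = 0.108380
C(4,3)·0.840^3·0.160^1 = 0.379331
C(4,4)·0.840^4·0.160^0 = 0.497871
Sum = 0.9856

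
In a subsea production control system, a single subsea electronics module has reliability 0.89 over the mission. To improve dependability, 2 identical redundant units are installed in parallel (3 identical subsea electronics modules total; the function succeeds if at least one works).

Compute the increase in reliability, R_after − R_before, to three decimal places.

R_before = 0.89
R_after = 1 − (1 − 0.89)^3 = 0.999
ΔR = 0.999 − 0.89 = 0.109

0.109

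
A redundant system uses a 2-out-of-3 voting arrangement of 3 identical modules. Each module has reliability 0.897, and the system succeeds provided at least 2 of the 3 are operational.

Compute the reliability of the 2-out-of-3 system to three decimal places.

0.970

R = Σ_{i=2}^{3} C(3,i) p^i (1−p)^{3−i} with p = 0.897
C(3,2)·0.897^2·0.103^1 = 0.24862
C(3,3)·0.897^3·0.103^0 = 0.72173
Sum = 0.970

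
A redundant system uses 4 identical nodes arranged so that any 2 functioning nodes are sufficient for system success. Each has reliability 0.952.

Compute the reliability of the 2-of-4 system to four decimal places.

R = Σ_{i=2}^{4} C(4,i) p^i (1−p)^{4−i} with p = 0.952
C(4,2)·0.952^2·0.048^2 = 0.012529
C(4,3)·0.952^3·0.048^1 = 0.165658
C(4,4)·0.952^4·0.048^0 = 0.821387
Sum = 0.9996

0.9996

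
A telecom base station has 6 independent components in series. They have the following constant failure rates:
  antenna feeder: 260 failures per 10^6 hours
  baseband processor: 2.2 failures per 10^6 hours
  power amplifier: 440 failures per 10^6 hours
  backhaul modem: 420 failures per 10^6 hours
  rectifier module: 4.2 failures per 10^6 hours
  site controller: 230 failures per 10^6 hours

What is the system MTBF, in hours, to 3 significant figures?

737

Series of exponential components: λ_sys = Σ λ_i
λ_sys = 0.00026 + 0.0000022 + 0.00044 + 0.00042 + 0.0000042 + 0.00023 = 1.3564e-03 /h
MTBF = 1 / λ_sys = 737 h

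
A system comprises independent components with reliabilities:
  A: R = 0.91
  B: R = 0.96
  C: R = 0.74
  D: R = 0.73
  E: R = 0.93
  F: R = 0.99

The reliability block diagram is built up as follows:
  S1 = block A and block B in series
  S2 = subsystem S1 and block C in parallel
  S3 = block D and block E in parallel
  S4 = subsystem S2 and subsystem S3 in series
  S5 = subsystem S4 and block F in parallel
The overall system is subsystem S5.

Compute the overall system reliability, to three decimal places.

Series (A and B): 0.91000 × 0.96000 = 0.87360
Parallel ([0.87360] and C): 1 − (1 − 0.87360)(1 − 0.74000) = 0.96714
Parallel (D and E): 1 − (1 − 0.73000)(1 − 0.93000) = 0.98110
Series ([0.96714] and [0.98110]): 0.96714 × 0.98110 = 0.94886
Parallel ([0.94886] and F): 1 − (1 − 0.94886)(1 − 0.99000) = 0.999

0.999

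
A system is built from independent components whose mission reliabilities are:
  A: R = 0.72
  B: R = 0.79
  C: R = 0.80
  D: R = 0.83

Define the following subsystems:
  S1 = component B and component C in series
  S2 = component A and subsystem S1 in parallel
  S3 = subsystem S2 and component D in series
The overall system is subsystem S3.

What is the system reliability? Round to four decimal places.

0.7445

Series (B and C): 0.790000 × 0.800000 = 0.632000
Parallel (A and [0.632000]): 1 − (1 − 0.720000)(1 − 0.632000) = 0.896960
Series ([0.896960] and D): 0.896960 × 0.830000 = 0.7445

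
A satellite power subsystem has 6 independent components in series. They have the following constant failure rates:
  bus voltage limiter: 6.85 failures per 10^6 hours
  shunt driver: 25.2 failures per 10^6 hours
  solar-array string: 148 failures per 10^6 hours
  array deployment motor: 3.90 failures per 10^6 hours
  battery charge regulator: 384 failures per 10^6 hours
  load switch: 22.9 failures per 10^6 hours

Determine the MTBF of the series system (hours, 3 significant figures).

1690

Series of exponential components: λ_sys = Σ λ_i
λ_sys = 0.00000685 + 0.0000252 + 0.000148 + 0.00000390 + 0.000384 + 0.0000229 = 5.9085e-04 /h
MTBF = 1 / λ_sys = 1690 h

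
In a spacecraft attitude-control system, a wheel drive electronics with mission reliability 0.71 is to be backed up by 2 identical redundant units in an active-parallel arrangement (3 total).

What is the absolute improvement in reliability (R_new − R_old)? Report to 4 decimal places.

0.2656

R_before = 0.71
R_after = 1 − (1 − 0.71)^3 = 0.9756
ΔR = 0.9756 − 0.71 = 0.2656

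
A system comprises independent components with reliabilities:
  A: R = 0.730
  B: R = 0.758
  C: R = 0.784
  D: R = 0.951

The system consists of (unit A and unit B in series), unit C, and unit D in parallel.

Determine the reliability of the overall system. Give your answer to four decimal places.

Series (A and B): 0.730000 × 0.758000 = 0.553340
Parallel ([0.553340], C, and D): 1 − (1 − 0.553340)(1 − 0.784000)(1 − 0.951000) = 0.9953

0.9953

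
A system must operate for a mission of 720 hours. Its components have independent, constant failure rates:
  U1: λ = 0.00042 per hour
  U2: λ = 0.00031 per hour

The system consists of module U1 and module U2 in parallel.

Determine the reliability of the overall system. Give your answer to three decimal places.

0.948

R(U1) = exp(−0.00042 × 720) = 0.73904
R(U2) = exp(−0.00031 × 720) = 0.79995
Parallel (U1 and U2): 1 − (1 − 0.73904)(1 − 0.79995) = 0.948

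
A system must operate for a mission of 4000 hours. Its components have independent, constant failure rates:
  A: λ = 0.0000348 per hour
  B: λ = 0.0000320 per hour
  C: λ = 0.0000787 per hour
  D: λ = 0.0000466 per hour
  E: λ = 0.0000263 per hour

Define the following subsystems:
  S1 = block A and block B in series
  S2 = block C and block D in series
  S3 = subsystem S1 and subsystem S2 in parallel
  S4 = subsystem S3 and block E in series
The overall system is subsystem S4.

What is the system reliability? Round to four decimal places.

0.8169

R(A) = exp(−0.0000348 × 4000) = 0.870054
R(B) = exp(−0.0000320 × 4000) = 0.879853
R(C) = exp(−0.0000787 × 4000) = 0.729935
R(D) = exp(−0.0000466 × 4000) = 0.829942
R(E) = exp(−0.0000263 × 4000) = 0.900144
Series (A and B): 0.870054 × 0.879853 = 0.765520
Series (C and D): 0.729935 × 0.829942 = 0.605804
Parallel ([0.765520] and [0.605804]): 1 − (1 − 0.765520)(1 − 0.605804) = 0.907569
Series ([0.907569] and E): 0.907569 × 0.900144 = 0.8169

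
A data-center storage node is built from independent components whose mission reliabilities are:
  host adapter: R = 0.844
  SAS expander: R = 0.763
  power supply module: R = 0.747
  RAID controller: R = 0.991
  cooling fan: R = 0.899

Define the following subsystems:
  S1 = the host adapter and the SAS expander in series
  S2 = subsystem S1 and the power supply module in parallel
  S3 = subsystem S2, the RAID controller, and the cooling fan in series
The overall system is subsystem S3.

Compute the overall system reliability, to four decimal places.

0.8107

Series (host adapter and SAS expander): 0.844000 × 0.763000 = 0.643972
Parallel ([0.643972] and power supply module): 1 − (1 − 0.643972)(1 − 0.747000) = 0.909925
Series ([0.909925], RAID controller, and cooling fan): 0.909925 × 0.991000 × 0.899000 = 0.8107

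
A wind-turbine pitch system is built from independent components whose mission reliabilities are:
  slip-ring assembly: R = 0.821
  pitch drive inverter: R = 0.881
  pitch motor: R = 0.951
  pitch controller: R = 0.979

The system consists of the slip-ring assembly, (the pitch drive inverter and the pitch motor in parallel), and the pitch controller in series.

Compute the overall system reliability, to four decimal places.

Parallel (pitch drive inverter and pitch motor): 1 − (1 − 0.881000)(1 − 0.951000) = 0.994169
Series (slip-ring assembly, [0.994169], and pitch controller): 0.821000 × 0.994169 × 0.979000 = 0.7991

0.7991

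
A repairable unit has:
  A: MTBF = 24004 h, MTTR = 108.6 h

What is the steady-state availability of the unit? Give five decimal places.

A(A) = MTBF/(MTBF+MTTR) = 24004/(24004+108.6) = 0.99550

0.99550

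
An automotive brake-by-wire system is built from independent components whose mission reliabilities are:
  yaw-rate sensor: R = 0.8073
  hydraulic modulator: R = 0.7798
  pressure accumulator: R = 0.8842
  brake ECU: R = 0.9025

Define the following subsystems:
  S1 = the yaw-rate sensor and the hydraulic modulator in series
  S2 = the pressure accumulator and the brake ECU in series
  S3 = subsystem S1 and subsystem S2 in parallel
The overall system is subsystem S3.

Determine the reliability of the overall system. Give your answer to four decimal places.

Series (yaw-rate sensor and hydraulic modulator): 0.807300 × 0.779800 = 0.629533
Series (pressure accumulator and brake ECU): 0.884200 × 0.902500 = 0.797991
Parallel ([0.629533] and [0.797991]): 1 − (1 − 0.629533)(1 − 0.797991) = 0.9252

0.9252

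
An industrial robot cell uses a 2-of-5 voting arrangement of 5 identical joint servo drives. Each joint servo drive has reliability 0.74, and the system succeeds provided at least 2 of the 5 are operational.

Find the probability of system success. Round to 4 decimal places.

0.9819

R = Σ_{i=2}^{5} C(5,i) p^i (1−p)^{5−i} with p = 0.74
C(5,2)·0.74^2·0.26^3 = 0.096246
C(5,3)·0.74^3·0.26^2 = 0.273931
C(5,4)·0.74^4·0.26^1 = 0.389825
C(5,5)·0.74^5·0.26^0 = 0.221901
Sum = 0.9819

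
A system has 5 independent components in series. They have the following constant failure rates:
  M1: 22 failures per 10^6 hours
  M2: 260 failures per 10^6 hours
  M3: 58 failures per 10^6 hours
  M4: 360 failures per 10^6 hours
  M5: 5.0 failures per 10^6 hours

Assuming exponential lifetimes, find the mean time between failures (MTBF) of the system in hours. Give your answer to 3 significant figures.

1420

Series of exponential components: λ_sys = Σ λ_i
λ_sys = 0.000022 + 0.00026 + 0.000058 + 0.00036 + 0.0000050 = 7.0500e-04 /h
MTBF = 1 / λ_sys = 1420 h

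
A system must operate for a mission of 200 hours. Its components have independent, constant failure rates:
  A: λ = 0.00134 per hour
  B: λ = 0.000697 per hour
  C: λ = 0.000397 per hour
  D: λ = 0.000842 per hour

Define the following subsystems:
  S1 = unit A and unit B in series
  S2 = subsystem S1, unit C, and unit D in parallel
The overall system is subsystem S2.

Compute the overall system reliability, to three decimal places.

R(A) = exp(−0.00134 × 200) = 0.76491
R(B) = exp(−0.000697 × 200) = 0.86988
R(C) = exp(−0.000397 × 200) = 0.92367
R(D) = exp(−0.000842 × 200) = 0.84502
Series (A and B): 0.76491 × 0.86988 = 0.66538
Parallel ([0.66538], C, and D): 1 − (1 − 0.66538)(1 − 0.92367)(1 − 0.84502) = 0.996

0.996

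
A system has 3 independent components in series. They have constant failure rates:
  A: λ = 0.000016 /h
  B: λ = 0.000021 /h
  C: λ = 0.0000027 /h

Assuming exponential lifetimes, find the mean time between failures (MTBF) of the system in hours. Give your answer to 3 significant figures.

25200

Series of exponential components: λ_sys = Σ λ_i
λ_sys = 0.000016 + 0.000021 + 0.0000027 = 3.9700e-05 /h
MTBF = 1 / λ_sys = 25200 h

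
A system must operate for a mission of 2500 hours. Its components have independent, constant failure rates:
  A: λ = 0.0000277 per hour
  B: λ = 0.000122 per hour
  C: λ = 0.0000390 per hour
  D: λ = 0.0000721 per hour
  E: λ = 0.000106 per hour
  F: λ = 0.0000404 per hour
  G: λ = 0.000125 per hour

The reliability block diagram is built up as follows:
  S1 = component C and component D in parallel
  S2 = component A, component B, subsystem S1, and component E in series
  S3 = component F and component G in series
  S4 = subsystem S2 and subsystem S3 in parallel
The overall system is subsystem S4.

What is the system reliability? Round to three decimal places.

R(A) = exp(−0.0000277 × 2500) = 0.93309
R(B) = exp(−0.000122 × 2500) = 0.73712
R(C) = exp(−0.0000390 × 2500) = 0.90710
R(D) = exp(−0.0000721 × 2500) = 0.83506
R(E) = exp(−0.000106 × 2500) = 0.76721
R(F) = exp(−0.0000404 × 2500) = 0.90393
R(G) = exp(−0.000125 × 2500) = 0.73162
Parallel (C and D): 1 − (1 − 0.90710)(1 − 0.83506) = 0.98468
Series (A, B, [0.98468], and E): 0.93309 × 0.73712 × 0.98468 × 0.76721 = 0.51960
Series (F and G): 0.90393 × 0.73162 = 0.66133
Parallel ([0.51960] and [0.66133]): 1 − (1 − 0.51960)(1 − 0.66133) = 0.837

0.837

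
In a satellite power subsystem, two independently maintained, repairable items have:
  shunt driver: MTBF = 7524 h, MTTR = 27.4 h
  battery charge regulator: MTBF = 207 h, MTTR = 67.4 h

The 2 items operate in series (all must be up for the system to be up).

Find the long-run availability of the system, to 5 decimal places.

0.75164

A(shunt driver) = MTBF/(MTBF+MTTR) = 7524/(7524+27.4) = 0.996372
A(battery charge regulator) = MTBF/(MTBF+MTTR) = 207/(207+67.4) = 0.754373
Series availability: 0.996372 × 0.754373 = 0.75164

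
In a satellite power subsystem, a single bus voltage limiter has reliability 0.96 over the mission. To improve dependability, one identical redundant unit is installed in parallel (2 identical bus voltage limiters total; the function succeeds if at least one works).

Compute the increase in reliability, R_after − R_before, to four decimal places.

0.0384

R_before = 0.96
R_after = 1 − (1 − 0.96)^2 = 0.9984
ΔR = 0.9984 − 0.96 = 0.0384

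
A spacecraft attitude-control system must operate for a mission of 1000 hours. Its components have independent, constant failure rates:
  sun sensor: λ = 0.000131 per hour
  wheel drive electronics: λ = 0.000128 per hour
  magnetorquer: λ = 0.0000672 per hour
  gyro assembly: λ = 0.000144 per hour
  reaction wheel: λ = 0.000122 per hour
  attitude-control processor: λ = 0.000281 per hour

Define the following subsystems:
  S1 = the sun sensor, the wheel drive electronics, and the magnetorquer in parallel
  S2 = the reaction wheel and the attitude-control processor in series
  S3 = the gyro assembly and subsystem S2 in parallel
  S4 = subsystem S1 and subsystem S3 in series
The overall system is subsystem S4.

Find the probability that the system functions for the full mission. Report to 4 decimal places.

R(sun sensor) = exp(−0.000131 × 1000) = 0.877218
R(wheel drive electronics) = exp(−0.000128 × 1000) = 0.879853
R(magnetorquer) = exp(−0.0000672 × 1000) = 0.935008
R(gyro assembly) = exp(−0.000144 × 1000) = 0.865888
R(reaction wheel) = exp(−0.000122 × 1000) = 0.885148
R(attitude-control processor) = exp(−0.000281 × 1000) = 0.755028
Parallel (sun sensor, wheel drive electronics, and magnetorquer): 1 − (1 − 0.877218)(1 − 0.879853)(1 − 0.935008) = 0.999041
Series (reaction wheel and attitude-control processor): 0.885148 × 0.755028 = 0.668312
Parallel (gyro assembly and [0.668312]): 1 − (1 − 0.865888)(1 − 0.668312) = 0.955517
Series ([0.999041] and [0.955517]): 0.999041 × 0.955517 = 0.9546

0.9546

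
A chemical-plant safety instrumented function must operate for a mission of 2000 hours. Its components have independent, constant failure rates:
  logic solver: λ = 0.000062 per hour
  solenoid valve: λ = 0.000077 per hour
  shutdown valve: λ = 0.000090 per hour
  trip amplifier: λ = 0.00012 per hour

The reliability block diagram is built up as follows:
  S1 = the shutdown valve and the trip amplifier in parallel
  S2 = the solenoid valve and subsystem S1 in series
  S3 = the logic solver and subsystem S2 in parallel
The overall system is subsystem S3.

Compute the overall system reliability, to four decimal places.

0.9798

R(logic solver) = exp(−0.000062 × 2000) = 0.883380
R(solenoid valve) = exp(−0.000077 × 2000) = 0.857272
R(shutdown valve) = exp(−0.000090 × 2000) = 0.835270
R(trip amplifier) = exp(−0.00012 × 2000) = 0.786628
Parallel (shutdown valve and trip amplifier): 1 − (1 − 0.835270)(1 − 0.786628) = 0.964851
Series (solenoid valve and [0.964851]): 0.857272 × 0.964851 = 0.827140
Parallel (logic solver and [0.827140]): 1 − (1 − 0.883380)(1 − 0.827140) = 0.9798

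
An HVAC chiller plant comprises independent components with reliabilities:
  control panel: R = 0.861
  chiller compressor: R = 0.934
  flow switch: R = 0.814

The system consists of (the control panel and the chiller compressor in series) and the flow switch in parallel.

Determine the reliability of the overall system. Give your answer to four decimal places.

Series (control panel and chiller compressor): 0.861000 × 0.934000 = 0.804174
Parallel ([0.804174] and flow switch): 1 − (1 − 0.804174)(1 − 0.814000) = 0.9636

0.9636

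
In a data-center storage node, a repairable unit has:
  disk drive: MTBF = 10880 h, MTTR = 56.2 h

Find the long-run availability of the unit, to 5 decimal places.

0.99486

A(disk drive) = MTBF/(MTBF+MTTR) = 10880/(10880+56.2) = 0.99486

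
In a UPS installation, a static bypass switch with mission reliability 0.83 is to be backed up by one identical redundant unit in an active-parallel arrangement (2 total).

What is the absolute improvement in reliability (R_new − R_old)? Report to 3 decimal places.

R_before = 0.83
R_after = 1 − (1 − 0.83)^2 = 0.971
ΔR = 0.971 − 0.83 = 0.141

0.141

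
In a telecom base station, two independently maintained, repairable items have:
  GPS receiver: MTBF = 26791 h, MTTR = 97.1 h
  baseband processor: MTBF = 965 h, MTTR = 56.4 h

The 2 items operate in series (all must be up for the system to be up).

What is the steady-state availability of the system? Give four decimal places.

0.9414

A(GPS receiver) = MTBF/(MTBF+MTTR) = 26791/(26791+97.1) = 0.996389
A(baseband processor) = MTBF/(MTBF+MTTR) = 965/(965+56.4) = 0.944782
Series availability: 0.996389 × 0.944782 = 0.9414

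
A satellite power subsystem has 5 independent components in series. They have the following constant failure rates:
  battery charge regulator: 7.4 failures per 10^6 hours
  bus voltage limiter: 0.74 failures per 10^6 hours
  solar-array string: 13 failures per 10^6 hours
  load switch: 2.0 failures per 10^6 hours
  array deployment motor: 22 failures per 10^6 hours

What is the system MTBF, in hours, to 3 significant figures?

22200

Series of exponential components: λ_sys = Σ λ_i
λ_sys = 0.0000074 + 0.00000074 + 0.000013 + 0.0000020 + 0.000022 = 4.5140e-05 /h
MTBF = 1 / λ_sys = 22200 h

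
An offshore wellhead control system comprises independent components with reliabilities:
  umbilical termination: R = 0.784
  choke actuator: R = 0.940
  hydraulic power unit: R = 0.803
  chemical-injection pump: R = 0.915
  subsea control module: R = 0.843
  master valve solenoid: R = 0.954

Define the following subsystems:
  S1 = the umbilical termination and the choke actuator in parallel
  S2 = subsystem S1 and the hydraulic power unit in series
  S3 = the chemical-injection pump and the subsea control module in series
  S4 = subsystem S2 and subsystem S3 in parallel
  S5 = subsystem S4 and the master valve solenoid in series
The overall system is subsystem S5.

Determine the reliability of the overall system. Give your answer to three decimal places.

0.909

Parallel (umbilical termination and choke actuator): 1 − (1 − 0.78400)(1 − 0.94000) = 0.98704
Series ([0.98704] and hydraulic power unit): 0.98704 × 0.80300 = 0.79259
Series (chemical-injection pump and subsea control module): 0.91500 × 0.84300 = 0.77135
Parallel ([0.79259] and [0.77135]): 1 − (1 − 0.79259)(1 − 0.77135) = 0.95258
Series ([0.95258] and master valve solenoid): 0.95258 × 0.95400 = 0.909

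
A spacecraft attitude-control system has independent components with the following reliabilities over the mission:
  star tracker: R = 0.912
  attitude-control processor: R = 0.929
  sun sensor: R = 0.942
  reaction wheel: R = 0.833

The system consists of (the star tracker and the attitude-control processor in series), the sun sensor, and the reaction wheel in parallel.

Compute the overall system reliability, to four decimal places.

Series (star tracker and attitude-control processor): 0.912000 × 0.929000 = 0.847248
Parallel ([0.847248], sun sensor, and reaction wheel): 1 − (1 − 0.847248)(1 − 0.942000)(1 − 0.833000) = 0.9985

0.9985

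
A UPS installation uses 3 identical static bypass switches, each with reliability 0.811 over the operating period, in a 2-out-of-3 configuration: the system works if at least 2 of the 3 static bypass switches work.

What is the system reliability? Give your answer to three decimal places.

0.906

R = Σ_{i=2}^{3} C(3,i) p^i (1−p)^{3−i} with p = 0.811
C(3,2)·0.811^2·0.189^1 = 0.37293
C(3,3)·0.811^3·0.189^0 = 0.53341
Sum = 0.906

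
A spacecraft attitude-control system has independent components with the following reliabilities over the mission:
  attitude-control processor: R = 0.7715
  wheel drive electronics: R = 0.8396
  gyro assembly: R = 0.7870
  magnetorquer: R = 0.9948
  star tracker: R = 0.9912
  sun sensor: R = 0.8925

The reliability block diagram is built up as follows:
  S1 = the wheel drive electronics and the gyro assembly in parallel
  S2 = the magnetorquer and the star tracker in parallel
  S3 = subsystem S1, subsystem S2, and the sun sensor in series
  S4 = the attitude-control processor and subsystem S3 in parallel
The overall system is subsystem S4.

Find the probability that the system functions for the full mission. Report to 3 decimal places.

Parallel (wheel drive electronics and gyro assembly): 1 − (1 − 0.83960)(1 − 0.78700) = 0.96583
Parallel (magnetorquer and star tracker): 1 − (1 − 0.99480)(1 − 0.99120) = 0.99995
Series ([0.96583], [0.99995], and sun sensor): 0.96583 × 0.99995 × 0.89250 = 0.86196
Parallel (attitude-control processor and [0.86196]): 1 − (1 − 0.77150)(1 − 0.86196) = 0.968

0.968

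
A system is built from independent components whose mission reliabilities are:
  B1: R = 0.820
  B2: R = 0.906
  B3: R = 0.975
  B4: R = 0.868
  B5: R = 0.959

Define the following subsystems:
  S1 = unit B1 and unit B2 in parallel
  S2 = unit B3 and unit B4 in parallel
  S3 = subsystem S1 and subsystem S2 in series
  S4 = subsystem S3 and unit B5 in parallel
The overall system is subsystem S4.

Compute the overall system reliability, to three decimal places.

Parallel (B1 and B2): 1 − (1 − 0.82000)(1 − 0.90600) = 0.98308
Parallel (B3 and B4): 1 − (1 − 0.97500)(1 − 0.86800) = 0.99670
Series ([0.98308] and [0.99670]): 0.98308 × 0.99670 = 0.97984
Parallel ([0.97984] and B5): 1 − (1 − 0.97984)(1 − 0.95900) = 0.999

0.999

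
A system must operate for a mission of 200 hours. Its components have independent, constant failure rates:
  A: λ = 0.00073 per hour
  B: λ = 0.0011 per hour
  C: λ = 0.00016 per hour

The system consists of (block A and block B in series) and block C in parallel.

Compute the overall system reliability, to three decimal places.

0.990

R(A) = exp(−0.00073 × 200) = 0.86416
R(B) = exp(−0.0011 × 200) = 0.80252
R(C) = exp(−0.00016 × 200) = 0.96851
Series (A and B): 0.86416 × 0.80252 = 0.69351
Parallel ([0.69351] and C): 1 − (1 − 0.69351)(1 − 0.96851) = 0.990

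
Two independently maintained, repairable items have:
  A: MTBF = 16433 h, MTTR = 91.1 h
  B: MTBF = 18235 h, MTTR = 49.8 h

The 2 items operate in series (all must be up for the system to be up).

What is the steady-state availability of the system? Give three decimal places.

0.992

A(A) = MTBF/(MTBF+MTTR) = 16433/(16433+91.1) = 0.994487
A(B) = MTBF/(MTBF+MTTR) = 18235/(18235+49.8) = 0.997276
Series availability: 0.994487 × 0.997276 = 0.992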